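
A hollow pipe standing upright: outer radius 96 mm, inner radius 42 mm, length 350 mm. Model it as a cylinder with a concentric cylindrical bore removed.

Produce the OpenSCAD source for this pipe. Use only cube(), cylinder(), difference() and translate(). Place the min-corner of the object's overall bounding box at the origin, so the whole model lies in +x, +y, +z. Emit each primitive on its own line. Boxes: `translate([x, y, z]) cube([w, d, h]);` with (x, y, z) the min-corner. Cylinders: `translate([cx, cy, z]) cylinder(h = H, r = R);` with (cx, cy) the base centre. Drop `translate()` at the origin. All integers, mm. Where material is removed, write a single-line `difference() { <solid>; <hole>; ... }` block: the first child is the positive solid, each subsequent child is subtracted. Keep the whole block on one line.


difference() { translate([96, 96, 0]) cylinder(h = 350, r = 96); translate([96, 96, 0]) cylinder(h = 350, r = 42); }


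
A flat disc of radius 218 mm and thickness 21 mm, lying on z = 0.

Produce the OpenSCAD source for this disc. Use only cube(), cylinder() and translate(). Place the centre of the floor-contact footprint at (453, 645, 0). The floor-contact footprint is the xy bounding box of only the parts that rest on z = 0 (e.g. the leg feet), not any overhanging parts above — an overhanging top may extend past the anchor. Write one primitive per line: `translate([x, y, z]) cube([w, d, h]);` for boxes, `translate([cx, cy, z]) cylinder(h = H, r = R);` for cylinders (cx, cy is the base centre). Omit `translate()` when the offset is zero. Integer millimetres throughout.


translate([453, 645, 0]) cylinder(h = 21, r = 218);


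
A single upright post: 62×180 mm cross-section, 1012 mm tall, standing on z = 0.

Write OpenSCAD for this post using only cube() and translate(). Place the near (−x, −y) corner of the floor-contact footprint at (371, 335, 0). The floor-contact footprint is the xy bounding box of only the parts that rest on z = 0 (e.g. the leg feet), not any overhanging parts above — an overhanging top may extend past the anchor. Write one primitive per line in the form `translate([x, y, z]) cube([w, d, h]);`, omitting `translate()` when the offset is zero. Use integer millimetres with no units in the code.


translate([371, 335, 0]) cube([62, 180, 1012]);


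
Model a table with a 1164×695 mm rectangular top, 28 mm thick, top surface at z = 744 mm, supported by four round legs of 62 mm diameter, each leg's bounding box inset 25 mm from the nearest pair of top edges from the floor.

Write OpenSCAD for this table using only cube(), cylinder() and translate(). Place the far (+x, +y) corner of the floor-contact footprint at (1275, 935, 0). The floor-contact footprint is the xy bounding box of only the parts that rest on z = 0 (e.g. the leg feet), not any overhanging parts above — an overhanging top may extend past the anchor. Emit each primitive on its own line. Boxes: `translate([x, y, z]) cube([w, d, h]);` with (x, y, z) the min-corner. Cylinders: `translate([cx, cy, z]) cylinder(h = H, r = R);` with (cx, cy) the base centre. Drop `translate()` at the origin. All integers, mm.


translate([136, 265, 716]) cube([1164, 695, 28]);
translate([192, 321, 0]) cylinder(h = 716, r = 31);
translate([1244, 321, 0]) cylinder(h = 716, r = 31);
translate([192, 904, 0]) cylinder(h = 716, r = 31);
translate([1244, 904, 0]) cylinder(h = 716, r = 31);


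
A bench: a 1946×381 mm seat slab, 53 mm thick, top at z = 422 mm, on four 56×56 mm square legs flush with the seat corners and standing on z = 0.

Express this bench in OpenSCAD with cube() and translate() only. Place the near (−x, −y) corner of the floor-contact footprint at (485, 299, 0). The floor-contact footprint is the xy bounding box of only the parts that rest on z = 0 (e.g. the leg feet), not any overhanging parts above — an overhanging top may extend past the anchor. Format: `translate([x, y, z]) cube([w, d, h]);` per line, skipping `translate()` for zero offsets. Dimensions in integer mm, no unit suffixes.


translate([485, 299, 369]) cube([1946, 381, 53]);
translate([485, 299, 0]) cube([56, 56, 369]);
translate([485, 624, 0]) cube([56, 56, 369]);
translate([2375, 299, 0]) cube([56, 56, 369]);
translate([2375, 624, 0]) cube([56, 56, 369]);


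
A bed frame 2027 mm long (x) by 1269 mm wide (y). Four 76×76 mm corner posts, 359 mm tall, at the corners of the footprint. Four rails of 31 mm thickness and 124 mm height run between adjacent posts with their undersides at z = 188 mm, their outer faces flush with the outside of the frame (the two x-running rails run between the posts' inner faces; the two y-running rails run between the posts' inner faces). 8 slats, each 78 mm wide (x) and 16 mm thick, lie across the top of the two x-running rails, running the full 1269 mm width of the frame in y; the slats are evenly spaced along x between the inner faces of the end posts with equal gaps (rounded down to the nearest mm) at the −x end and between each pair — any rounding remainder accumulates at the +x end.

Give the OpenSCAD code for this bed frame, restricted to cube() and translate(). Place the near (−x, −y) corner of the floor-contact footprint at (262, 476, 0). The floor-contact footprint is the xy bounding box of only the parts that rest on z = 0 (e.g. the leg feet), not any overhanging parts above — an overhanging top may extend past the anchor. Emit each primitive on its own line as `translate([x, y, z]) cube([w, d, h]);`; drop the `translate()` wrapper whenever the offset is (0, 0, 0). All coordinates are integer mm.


translate([262, 476, 0]) cube([76, 76, 359]);
translate([262, 1669, 0]) cube([76, 76, 359]);
translate([2213, 476, 0]) cube([76, 76, 359]);
translate([2213, 1669, 0]) cube([76, 76, 359]);
translate([338, 476, 188]) cube([1875, 31, 124]);
translate([338, 1714, 188]) cube([1875, 31, 124]);
translate([262, 552, 188]) cube([31, 1117, 124]);
translate([2258, 552, 188]) cube([31, 1117, 124]);
translate([477, 476, 312]) cube([78, 1269, 16]);
translate([694, 476, 312]) cube([78, 1269, 16]);
translate([911, 476, 312]) cube([78, 1269, 16]);
translate([1128, 476, 312]) cube([78, 1269, 16]);
translate([1345, 476, 312]) cube([78, 1269, 16]);
translate([1562, 476, 312]) cube([78, 1269, 16]);
translate([1779, 476, 312]) cube([78, 1269, 16]);
translate([1996, 476, 312]) cube([78, 1269, 16]);


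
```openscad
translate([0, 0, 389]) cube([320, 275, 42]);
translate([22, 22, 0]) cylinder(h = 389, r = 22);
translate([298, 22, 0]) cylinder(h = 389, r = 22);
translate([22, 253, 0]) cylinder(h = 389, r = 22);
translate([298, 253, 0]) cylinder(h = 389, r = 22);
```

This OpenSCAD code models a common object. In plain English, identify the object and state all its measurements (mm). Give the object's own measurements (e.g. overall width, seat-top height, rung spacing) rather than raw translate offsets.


A four-legged stool. The seat is a 320×275×42 mm slab whose top surface is at z = 431 mm; four round legs, each 44 mm in diameter, run from the floor (z = 0) to the underside of the seat, each leg's axis is inset half a diameter from the nearest pair of seat edges (so the leg's bounding box is flush with the corner).


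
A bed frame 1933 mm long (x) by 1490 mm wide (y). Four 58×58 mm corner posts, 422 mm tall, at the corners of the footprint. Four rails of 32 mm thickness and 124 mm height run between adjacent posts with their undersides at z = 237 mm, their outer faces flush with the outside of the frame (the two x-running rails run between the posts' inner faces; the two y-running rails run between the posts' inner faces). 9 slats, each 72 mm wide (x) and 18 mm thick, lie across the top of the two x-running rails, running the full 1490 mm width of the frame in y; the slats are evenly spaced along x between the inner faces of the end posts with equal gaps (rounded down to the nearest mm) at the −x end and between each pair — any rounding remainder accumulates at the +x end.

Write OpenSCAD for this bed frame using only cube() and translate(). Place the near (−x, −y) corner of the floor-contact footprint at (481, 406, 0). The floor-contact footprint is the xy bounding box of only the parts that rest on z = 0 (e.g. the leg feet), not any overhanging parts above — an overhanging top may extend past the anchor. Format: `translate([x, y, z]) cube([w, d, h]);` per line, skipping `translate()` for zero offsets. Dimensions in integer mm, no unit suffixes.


translate([481, 406, 0]) cube([58, 58, 422]);
translate([481, 1838, 0]) cube([58, 58, 422]);
translate([2356, 406, 0]) cube([58, 58, 422]);
translate([2356, 1838, 0]) cube([58, 58, 422]);
translate([539, 406, 237]) cube([1817, 32, 124]);
translate([539, 1864, 237]) cube([1817, 32, 124]);
translate([481, 464, 237]) cube([32, 1374, 124]);
translate([2382, 464, 237]) cube([32, 1374, 124]);
translate([655, 406, 361]) cube([72, 1490, 18]);
translate([843, 406, 361]) cube([72, 1490, 18]);
translate([1031, 406, 361]) cube([72, 1490, 18]);
translate([1219, 406, 361]) cube([72, 1490, 18]);
translate([1407, 406, 361]) cube([72, 1490, 18]);
translate([1595, 406, 361]) cube([72, 1490, 18]);
translate([1783, 406, 361]) cube([72, 1490, 18]);
translate([1971, 406, 361]) cube([72, 1490, 18]);
translate([2159, 406, 361]) cube([72, 1490, 18]);


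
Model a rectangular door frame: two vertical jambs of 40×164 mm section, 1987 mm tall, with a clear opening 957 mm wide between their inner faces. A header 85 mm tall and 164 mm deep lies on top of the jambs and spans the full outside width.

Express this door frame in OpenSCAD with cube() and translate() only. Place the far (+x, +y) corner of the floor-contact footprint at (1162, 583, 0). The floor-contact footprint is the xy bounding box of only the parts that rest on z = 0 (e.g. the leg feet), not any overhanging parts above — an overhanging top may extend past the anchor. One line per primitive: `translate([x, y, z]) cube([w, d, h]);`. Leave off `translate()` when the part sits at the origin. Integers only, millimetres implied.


translate([125, 419, 0]) cube([40, 164, 1987]);
translate([1122, 419, 0]) cube([40, 164, 1987]);
translate([125, 419, 1987]) cube([1037, 164, 85]);


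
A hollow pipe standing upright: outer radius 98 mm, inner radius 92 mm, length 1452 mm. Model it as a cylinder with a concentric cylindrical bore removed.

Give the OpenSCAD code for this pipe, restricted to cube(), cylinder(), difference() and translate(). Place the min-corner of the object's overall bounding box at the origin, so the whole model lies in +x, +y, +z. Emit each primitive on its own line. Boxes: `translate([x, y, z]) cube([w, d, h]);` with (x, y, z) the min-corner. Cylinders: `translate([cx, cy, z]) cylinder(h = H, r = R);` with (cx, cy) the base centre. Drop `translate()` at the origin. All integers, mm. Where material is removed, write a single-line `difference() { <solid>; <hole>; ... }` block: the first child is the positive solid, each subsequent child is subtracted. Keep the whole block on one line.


difference() { translate([98, 98, 0]) cylinder(h = 1452, r = 98); translate([98, 98, 0]) cylinder(h = 1452, r = 92); }


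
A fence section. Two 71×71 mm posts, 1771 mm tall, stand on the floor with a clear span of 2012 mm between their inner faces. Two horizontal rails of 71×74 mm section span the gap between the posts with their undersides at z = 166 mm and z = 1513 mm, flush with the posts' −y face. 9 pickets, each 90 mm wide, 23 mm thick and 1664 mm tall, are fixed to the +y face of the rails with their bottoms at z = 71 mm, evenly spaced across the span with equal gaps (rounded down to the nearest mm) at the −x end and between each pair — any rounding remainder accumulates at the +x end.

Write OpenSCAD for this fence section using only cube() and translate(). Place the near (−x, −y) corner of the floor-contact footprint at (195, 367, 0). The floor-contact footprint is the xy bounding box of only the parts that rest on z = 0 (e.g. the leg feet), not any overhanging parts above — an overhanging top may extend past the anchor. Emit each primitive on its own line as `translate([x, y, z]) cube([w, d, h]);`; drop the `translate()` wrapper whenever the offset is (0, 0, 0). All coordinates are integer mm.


translate([195, 367, 0]) cube([71, 71, 1771]);
translate([2278, 367, 0]) cube([71, 71, 1771]);
translate([266, 367, 166]) cube([2012, 71, 74]);
translate([266, 367, 1513]) cube([2012, 71, 74]);
translate([386, 438, 71]) cube([90, 23, 1664]);
translate([596, 438, 71]) cube([90, 23, 1664]);
translate([806, 438, 71]) cube([90, 23, 1664]);
translate([1016, 438, 71]) cube([90, 23, 1664]);
translate([1226, 438, 71]) cube([90, 23, 1664]);
translate([1436, 438, 71]) cube([90, 23, 1664]);
translate([1646, 438, 71]) cube([90, 23, 1664]);
translate([1856, 438, 71]) cube([90, 23, 1664]);
translate([2066, 438, 71]) cube([90, 23, 1664]);


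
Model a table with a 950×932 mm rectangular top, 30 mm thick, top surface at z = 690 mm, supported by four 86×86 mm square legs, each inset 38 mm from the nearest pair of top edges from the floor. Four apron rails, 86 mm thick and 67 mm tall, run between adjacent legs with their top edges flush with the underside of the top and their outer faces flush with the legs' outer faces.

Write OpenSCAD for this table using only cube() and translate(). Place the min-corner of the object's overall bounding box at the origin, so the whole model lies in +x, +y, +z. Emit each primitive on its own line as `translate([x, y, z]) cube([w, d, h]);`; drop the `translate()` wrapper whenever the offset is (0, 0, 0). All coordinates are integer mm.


translate([0, 0, 660]) cube([950, 932, 30]);
translate([38, 38, 0]) cube([86, 86, 660]);
translate([826, 38, 0]) cube([86, 86, 660]);
translate([38, 808, 0]) cube([86, 86, 660]);
translate([826, 808, 0]) cube([86, 86, 660]);
translate([124, 38, 593]) cube([702, 86, 67]);
translate([124, 808, 593]) cube([702, 86, 67]);
translate([38, 124, 593]) cube([86, 684, 67]);
translate([826, 124, 593]) cube([86, 684, 67]);


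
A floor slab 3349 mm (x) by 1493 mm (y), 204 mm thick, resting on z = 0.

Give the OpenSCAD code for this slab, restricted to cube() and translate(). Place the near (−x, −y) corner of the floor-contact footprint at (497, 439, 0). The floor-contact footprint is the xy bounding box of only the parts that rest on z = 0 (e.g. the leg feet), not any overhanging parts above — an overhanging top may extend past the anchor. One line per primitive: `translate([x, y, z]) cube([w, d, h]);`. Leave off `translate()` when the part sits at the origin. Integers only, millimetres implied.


translate([497, 439, 0]) cube([3349, 1493, 204]);


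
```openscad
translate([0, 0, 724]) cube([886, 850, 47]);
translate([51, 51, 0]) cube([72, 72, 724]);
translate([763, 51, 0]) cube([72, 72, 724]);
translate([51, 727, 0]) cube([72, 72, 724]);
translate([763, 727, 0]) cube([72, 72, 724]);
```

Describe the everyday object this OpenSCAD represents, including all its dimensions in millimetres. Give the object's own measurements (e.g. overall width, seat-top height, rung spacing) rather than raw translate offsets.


A rectangular dining table. The top is 886×850×47 mm with its upper surface at z = 771 mm. It stands on four 72×72 mm square legs, each inset 51 mm from the nearest pair of top edges, running from the floor to the underside of the top.


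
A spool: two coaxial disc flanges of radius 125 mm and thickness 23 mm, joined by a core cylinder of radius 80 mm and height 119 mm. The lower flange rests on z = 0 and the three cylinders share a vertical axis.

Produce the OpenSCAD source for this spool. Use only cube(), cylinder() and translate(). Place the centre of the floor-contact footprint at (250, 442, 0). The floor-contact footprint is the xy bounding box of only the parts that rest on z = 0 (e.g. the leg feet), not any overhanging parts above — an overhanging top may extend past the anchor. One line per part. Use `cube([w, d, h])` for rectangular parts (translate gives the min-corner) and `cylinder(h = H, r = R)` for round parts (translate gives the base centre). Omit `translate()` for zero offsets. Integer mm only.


translate([250, 442, 0]) cylinder(h = 23, r = 125);
translate([250, 442, 23]) cylinder(h = 119, r = 80);
translate([250, 442, 142]) cylinder(h = 23, r = 125);


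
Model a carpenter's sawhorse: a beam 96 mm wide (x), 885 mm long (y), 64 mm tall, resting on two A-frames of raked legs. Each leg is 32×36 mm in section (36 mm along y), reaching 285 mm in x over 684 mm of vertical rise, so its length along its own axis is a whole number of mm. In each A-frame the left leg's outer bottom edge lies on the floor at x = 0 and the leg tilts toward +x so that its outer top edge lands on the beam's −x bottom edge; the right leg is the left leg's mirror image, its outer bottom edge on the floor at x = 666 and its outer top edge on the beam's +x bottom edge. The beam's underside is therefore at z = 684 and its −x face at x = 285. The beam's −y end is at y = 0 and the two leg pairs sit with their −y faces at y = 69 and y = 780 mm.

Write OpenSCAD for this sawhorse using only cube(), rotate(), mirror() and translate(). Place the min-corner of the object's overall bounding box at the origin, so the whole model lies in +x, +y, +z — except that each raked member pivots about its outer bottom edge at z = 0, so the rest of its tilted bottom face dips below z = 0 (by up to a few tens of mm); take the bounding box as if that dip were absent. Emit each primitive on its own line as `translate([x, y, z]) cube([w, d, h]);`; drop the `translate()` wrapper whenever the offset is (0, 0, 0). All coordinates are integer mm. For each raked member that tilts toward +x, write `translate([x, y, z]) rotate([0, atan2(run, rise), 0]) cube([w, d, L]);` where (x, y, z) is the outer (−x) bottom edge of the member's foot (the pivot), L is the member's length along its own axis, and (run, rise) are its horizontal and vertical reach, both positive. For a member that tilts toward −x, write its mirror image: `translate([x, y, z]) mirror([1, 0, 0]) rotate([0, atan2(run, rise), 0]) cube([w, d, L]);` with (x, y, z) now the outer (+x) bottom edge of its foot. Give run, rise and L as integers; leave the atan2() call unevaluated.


translate([285, 0, 684]) cube([96, 885, 64]);
translate([0, 69, 0]) rotate([0, atan2(285, 684), 0]) cube([32, 36, 741]);
translate([666, 69, 0]) mirror([1, 0, 0]) rotate([0, atan2(285, 684), 0]) cube([32, 36, 741]);
translate([0, 780, 0]) rotate([0, atan2(285, 684), 0]) cube([32, 36, 741]);
translate([666, 780, 0]) mirror([1, 0, 0]) rotate([0, atan2(285, 684), 0]) cube([32, 36, 741]);


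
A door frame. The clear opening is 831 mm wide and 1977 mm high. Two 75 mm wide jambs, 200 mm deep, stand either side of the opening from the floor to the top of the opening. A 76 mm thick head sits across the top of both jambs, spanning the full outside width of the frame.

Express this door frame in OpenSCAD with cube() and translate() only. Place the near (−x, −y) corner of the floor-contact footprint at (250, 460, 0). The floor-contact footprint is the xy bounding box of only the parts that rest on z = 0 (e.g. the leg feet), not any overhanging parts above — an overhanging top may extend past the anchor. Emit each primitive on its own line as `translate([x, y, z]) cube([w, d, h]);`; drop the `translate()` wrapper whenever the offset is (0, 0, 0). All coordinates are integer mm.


translate([250, 460, 0]) cube([75, 200, 1977]);
translate([1156, 460, 0]) cube([75, 200, 1977]);
translate([250, 460, 1977]) cube([981, 200, 76]);


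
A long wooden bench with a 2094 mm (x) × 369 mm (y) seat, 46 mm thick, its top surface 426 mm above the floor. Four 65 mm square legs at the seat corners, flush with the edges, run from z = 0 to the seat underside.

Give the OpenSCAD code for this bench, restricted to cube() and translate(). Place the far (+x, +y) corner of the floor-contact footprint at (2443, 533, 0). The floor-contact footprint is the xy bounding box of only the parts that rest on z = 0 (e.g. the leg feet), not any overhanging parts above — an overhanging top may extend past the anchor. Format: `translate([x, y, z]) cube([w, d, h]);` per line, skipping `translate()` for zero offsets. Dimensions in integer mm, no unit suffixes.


translate([349, 164, 380]) cube([2094, 369, 46]);
translate([349, 164, 0]) cube([65, 65, 380]);
translate([349, 468, 0]) cube([65, 65, 380]);
translate([2378, 164, 0]) cube([65, 65, 380]);
translate([2378, 468, 0]) cube([65, 65, 380]);


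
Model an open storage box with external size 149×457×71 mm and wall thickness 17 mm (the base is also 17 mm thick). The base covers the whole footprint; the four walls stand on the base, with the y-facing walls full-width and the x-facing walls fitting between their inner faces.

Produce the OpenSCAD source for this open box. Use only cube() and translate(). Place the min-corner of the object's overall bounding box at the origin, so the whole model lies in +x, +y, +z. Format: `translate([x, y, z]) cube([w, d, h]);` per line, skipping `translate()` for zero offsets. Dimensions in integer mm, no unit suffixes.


cube([149, 457, 17]);
translate([0, 0, 17]) cube([149, 17, 54]);
translate([0, 440, 17]) cube([149, 17, 54]);
translate([0, 17, 17]) cube([17, 423, 54]);
translate([132, 17, 17]) cube([17, 423, 54]);


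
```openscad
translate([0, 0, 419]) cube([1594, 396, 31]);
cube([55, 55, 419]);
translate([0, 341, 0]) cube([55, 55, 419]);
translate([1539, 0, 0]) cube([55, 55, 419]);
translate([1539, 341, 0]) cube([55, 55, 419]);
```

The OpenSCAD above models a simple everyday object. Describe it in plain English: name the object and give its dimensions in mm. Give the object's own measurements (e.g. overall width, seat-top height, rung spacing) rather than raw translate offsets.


A long wooden bench with a 1594 mm (x) × 396 mm (y) seat, 31 mm thick, its top surface 450 mm above the floor. Four 55 mm square legs at the seat corners, flush with the edges, run from z = 0 to the seat underside.


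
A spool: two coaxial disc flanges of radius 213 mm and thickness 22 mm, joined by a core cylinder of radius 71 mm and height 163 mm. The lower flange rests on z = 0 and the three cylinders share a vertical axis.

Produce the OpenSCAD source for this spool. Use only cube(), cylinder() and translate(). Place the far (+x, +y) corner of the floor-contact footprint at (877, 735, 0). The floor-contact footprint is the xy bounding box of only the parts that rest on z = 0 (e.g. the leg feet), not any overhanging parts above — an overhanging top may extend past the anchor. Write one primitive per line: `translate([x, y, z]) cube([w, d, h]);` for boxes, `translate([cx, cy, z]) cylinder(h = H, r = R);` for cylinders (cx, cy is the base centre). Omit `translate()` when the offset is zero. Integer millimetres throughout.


translate([664, 522, 0]) cylinder(h = 22, r = 213);
translate([664, 522, 22]) cylinder(h = 163, r = 71);
translate([664, 522, 185]) cylinder(h = 22, r = 213);


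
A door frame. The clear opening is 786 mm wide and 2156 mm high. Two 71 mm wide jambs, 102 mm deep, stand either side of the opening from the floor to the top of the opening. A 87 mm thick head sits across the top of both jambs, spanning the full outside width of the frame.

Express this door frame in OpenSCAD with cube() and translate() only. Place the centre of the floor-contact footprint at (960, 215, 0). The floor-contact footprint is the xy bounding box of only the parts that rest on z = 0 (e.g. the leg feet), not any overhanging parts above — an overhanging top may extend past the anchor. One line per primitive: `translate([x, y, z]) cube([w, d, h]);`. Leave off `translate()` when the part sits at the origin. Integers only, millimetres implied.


translate([496, 164, 0]) cube([71, 102, 2156]);
translate([1353, 164, 0]) cube([71, 102, 2156]);
translate([496, 164, 2156]) cube([928, 102, 87]);


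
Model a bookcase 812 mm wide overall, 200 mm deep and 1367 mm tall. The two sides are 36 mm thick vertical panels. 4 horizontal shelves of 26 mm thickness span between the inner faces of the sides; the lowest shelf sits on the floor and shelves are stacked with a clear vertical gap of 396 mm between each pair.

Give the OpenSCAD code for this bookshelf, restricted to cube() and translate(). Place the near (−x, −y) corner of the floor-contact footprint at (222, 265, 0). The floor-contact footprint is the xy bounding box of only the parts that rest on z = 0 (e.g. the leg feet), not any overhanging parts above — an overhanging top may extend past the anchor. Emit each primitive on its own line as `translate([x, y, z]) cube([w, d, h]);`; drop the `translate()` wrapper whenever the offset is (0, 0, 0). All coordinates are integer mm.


translate([222, 265, 0]) cube([36, 200, 1367]);
translate([998, 265, 0]) cube([36, 200, 1367]);
translate([258, 265, 0]) cube([740, 200, 26]);
translate([258, 265, 422]) cube([740, 200, 26]);
translate([258, 265, 844]) cube([740, 200, 26]);
translate([258, 265, 1266]) cube([740, 200, 26]);


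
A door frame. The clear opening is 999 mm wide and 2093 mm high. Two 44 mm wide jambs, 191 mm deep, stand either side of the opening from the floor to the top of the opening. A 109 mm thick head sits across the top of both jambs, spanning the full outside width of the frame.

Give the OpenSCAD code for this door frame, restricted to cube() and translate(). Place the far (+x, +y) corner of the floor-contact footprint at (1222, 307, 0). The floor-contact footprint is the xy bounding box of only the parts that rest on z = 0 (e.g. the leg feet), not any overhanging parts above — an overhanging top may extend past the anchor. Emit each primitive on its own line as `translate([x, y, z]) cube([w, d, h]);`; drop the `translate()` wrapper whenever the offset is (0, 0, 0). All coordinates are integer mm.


translate([135, 116, 0]) cube([44, 191, 2093]);
translate([1178, 116, 0]) cube([44, 191, 2093]);
translate([135, 116, 2093]) cube([1087, 191, 109]);


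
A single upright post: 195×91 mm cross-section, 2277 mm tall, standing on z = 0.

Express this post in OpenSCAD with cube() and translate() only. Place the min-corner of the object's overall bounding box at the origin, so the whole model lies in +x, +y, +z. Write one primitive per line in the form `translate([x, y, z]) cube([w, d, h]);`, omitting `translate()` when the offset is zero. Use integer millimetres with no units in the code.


cube([195, 91, 2277]);


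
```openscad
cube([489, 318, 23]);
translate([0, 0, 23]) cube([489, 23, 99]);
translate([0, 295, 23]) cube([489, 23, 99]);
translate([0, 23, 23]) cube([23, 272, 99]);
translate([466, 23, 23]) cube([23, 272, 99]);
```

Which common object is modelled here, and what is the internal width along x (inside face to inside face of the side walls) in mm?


An open box. The internal width is 443 mm.

A 489×318 base slab with four walls standing on it — an open box. The base is 489 mm wide and the walls are 23 mm thick, so the internal width is 489 − 2 × 23 = 443 mm.


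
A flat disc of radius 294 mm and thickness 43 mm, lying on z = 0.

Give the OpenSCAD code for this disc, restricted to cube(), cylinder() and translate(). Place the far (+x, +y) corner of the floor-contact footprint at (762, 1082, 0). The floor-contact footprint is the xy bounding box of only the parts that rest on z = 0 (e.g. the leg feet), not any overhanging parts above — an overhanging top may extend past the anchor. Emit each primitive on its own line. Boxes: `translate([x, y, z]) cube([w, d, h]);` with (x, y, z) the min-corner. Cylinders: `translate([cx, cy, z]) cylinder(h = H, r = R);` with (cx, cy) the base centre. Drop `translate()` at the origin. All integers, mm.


translate([468, 788, 0]) cylinder(h = 43, r = 294);


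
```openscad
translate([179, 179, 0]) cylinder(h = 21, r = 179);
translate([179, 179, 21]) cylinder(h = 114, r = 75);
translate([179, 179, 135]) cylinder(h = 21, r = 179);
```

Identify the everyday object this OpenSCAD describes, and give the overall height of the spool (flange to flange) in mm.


A spool. The overall height is 156 mm.

Three coaxial cylinders, large–small–large — a spool. Two 21 mm flanges and a 114 mm core give 21 + 114 + 21 = 156 mm.


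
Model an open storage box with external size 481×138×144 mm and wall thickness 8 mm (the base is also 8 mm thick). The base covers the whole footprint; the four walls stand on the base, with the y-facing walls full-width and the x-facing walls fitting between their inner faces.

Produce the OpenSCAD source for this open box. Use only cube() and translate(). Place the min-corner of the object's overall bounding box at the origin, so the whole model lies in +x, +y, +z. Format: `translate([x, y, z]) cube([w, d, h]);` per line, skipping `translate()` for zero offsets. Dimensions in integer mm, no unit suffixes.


cube([481, 138, 8]);
translate([0, 0, 8]) cube([481, 8, 136]);
translate([0, 130, 8]) cube([481, 8, 136]);
translate([0, 8, 8]) cube([8, 122, 136]);
translate([473, 8, 8]) cube([8, 122, 136]);


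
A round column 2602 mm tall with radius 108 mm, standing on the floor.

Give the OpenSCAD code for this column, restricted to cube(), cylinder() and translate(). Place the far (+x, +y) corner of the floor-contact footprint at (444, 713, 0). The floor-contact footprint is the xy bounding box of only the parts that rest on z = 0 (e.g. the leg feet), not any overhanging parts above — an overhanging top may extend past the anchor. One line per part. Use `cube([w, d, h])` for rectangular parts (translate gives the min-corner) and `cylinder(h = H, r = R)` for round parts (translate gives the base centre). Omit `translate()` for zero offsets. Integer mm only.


translate([336, 605, 0]) cylinder(h = 2602, r = 108);


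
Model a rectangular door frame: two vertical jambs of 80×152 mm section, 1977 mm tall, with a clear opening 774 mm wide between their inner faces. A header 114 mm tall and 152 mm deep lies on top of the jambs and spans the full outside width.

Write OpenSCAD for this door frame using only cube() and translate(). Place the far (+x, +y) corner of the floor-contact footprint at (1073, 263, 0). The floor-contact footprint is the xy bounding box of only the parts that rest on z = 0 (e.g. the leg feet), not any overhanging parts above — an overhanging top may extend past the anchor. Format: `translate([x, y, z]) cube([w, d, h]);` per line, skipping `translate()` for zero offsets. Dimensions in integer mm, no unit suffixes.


translate([139, 111, 0]) cube([80, 152, 1977]);
translate([993, 111, 0]) cube([80, 152, 1977]);
translate([139, 111, 1977]) cube([934, 152, 114]);


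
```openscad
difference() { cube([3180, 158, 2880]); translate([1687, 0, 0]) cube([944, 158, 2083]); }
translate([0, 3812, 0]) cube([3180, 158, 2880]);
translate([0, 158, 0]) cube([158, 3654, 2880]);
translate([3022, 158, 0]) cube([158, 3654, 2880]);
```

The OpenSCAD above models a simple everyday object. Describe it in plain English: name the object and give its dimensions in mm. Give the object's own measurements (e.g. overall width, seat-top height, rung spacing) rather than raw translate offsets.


A single room: four walls, each 2880 mm tall and 158 mm thick, enclosing an outside footprint 3180×3970 mm (x × y), no floor or roof. The front and back walls (−y and +y sides) run the full x-width; the side walls fit between their inner faces. A door opening 944 mm wide and 2083 mm tall is cut through the front wall from the floor up, its −x edge 1687 mm from the wall's −x end.


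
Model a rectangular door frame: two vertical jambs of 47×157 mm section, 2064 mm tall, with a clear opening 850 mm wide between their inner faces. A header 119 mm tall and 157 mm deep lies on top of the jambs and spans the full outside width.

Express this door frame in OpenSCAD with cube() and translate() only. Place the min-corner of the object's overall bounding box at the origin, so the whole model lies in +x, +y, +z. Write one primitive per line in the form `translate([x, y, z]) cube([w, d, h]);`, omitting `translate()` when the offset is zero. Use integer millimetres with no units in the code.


cube([47, 157, 2064]);
translate([897, 0, 0]) cube([47, 157, 2064]);
translate([0, 0, 2064]) cube([944, 157, 119]);


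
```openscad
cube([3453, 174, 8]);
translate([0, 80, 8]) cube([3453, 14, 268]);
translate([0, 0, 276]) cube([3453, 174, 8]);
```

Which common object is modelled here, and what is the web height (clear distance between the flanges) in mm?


An I-beam. The web height is 268 mm.

Two wide flanges with a thin centred web — an I-beam. Overall 284 mm minus two 8 mm flanges gives a web of 284 − 2·8 = 268 mm.


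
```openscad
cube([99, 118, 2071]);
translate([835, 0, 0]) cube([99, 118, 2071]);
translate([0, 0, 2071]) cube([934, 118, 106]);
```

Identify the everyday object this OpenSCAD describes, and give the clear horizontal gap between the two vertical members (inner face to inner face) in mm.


A door frame. The clear opening width is 736 mm.

Two 2071 mm tall posts with a header on top — a door frame. The left jamb is 99 mm wide at x = 0; the right jamb starts at x = 835. The clear opening is 835 − 99 = 736 mm.


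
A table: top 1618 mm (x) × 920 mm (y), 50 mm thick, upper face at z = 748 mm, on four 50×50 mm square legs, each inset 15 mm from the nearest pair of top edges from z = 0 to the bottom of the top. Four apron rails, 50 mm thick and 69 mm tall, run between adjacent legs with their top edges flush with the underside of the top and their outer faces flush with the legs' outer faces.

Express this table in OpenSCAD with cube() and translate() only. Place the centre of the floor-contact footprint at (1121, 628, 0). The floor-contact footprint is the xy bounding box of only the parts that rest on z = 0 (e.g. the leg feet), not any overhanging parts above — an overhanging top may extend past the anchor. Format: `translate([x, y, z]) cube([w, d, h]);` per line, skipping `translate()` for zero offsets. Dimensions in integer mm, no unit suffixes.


translate([312, 168, 698]) cube([1618, 920, 50]);
translate([327, 183, 0]) cube([50, 50, 698]);
translate([1865, 183, 0]) cube([50, 50, 698]);
translate([327, 1023, 0]) cube([50, 50, 698]);
translate([1865, 1023, 0]) cube([50, 50, 698]);
translate([377, 183, 629]) cube([1488, 50, 69]);
translate([377, 1023, 629]) cube([1488, 50, 69]);
translate([327, 233, 629]) cube([50, 790, 69]);
translate([1865, 233, 629]) cube([50, 790, 69]);


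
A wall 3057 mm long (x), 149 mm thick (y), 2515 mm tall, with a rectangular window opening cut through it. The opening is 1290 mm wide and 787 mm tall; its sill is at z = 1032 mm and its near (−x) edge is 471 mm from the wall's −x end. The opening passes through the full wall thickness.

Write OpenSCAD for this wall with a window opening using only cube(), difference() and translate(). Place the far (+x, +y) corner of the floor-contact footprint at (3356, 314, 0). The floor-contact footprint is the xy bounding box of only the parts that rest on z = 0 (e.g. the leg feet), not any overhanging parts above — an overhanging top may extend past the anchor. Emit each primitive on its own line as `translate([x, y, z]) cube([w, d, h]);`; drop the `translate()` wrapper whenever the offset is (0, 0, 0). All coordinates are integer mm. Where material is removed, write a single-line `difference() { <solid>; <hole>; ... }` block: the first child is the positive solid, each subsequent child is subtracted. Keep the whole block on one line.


difference() { translate([299, 165, 0]) cube([3057, 149, 2515]); translate([770, 165, 1032]) cube([1290, 149, 787]); }


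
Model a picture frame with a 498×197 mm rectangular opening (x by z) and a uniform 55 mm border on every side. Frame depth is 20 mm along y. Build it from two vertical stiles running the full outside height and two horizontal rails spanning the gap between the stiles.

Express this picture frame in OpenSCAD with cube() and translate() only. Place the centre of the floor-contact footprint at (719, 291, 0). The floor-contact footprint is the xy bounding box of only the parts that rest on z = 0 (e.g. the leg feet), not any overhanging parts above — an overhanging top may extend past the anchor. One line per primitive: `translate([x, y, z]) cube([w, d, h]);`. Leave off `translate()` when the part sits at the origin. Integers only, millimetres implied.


translate([415, 281, 0]) cube([55, 20, 307]);
translate([968, 281, 0]) cube([55, 20, 307]);
translate([470, 281, 0]) cube([498, 20, 55]);
translate([470, 281, 252]) cube([498, 20, 55]);


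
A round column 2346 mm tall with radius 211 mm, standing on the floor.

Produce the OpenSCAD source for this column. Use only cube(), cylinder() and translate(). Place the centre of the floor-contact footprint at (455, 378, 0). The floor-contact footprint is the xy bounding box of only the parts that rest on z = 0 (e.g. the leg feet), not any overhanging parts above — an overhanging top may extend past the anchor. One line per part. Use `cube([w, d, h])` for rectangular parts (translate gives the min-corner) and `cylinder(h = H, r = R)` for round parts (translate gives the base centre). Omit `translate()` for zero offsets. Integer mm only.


translate([455, 378, 0]) cylinder(h = 2346, r = 211);


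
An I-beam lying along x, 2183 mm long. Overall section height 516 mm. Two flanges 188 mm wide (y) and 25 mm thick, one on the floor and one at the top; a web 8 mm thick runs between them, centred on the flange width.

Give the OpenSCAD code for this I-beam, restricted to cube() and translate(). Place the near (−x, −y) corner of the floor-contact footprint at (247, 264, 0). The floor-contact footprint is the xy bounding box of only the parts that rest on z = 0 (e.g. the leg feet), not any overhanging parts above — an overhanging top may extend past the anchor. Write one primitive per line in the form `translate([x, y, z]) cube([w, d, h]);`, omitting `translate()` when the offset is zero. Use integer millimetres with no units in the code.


translate([247, 264, 0]) cube([2183, 188, 25]);
translate([247, 354, 25]) cube([2183, 8, 466]);
translate([247, 264, 491]) cube([2183, 188, 25]);


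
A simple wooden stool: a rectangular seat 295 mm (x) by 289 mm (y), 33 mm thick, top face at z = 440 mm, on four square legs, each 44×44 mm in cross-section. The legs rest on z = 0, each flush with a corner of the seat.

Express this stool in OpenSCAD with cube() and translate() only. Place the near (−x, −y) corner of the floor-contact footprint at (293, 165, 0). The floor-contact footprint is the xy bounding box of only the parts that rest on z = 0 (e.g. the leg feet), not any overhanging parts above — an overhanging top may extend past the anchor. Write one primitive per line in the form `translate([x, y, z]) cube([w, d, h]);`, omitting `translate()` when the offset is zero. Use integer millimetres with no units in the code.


// leg_h = 440 - 33 = 407
translate([293, 165, 407]) cube([295, 289, 33]);
translate([293, 165, 0]) cube([44, 44, 407]);
translate([544, 165, 0]) cube([44, 44, 407]);
translate([293, 410, 0]) cube([44, 44, 407]);
translate([544, 410, 0]) cube([44, 44, 407]);


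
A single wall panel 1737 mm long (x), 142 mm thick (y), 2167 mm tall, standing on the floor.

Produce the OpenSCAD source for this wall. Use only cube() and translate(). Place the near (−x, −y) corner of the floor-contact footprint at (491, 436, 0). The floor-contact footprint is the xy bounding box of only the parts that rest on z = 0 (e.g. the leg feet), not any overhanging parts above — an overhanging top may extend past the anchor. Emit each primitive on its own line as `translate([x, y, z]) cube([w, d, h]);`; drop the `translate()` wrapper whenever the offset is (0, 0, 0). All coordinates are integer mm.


translate([491, 436, 0]) cube([1737, 142, 2167]);


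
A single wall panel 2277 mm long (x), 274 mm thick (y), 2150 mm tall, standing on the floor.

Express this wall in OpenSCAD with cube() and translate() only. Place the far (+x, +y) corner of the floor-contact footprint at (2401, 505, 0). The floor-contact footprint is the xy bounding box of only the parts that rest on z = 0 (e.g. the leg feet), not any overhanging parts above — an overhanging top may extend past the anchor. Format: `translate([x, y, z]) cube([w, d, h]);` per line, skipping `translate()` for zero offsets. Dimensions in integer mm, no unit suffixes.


translate([124, 231, 0]) cube([2277, 274, 2150]);
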